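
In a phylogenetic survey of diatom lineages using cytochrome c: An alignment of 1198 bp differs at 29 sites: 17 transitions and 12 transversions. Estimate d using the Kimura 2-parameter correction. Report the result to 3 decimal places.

P = 17/1198 ≈ 0.01419 and Q = 12/1198 ≈ 0.010017.
Under the Kimura two-parameter model, d = −½ ln(1 − 2P − Q) − ¼ ln(1 − 2Q).
1 − 2P − Q = 0.961603, giving −½ ln(0.961603) = 0.019577.
1 − 2Q = 0.979966, giving −¼ ln(0.979966) = 0.005059.
d = 0.019577 + 0.005059 = 0.024636.

0.025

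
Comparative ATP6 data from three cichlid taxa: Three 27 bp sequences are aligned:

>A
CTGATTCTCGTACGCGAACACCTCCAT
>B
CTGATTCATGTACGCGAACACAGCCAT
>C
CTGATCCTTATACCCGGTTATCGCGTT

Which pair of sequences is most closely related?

A–B: 4/27 differ, p = 0.148, d = 0.165.
A–C: 11/27 differ, p = 0.407, d = 0.588.
B–C: 11/27 differ, p = 0.407, d = 0.588.
The smallest distance is between A and B.

A and B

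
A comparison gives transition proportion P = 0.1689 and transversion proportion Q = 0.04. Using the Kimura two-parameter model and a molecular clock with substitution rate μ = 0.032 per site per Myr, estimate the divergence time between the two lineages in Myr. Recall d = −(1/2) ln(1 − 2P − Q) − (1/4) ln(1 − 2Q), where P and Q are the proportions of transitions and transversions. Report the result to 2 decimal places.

4.03

Under the Kimura two-parameter model, d = −½ ln(1 − 2P − Q) − ¼ ln(1 − 2Q).
1 − 2P − Q = 0.6222, giving −½ ln(0.6222) = 0.237247.
1 − 2Q = 0.92, giving −¼ ln(0.92) = 0.020845.
d = 0.237247 + 0.020845 = 0.258092.
Under a molecular clock d = 2μt, so t = d/(2μ) = 0.258092 / (2 × 0.032) = 4.03 Myr.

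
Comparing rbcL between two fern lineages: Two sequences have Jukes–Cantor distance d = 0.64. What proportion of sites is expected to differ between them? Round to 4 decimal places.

0.4305

p = (3/4)(1 − e^(−4d/3)) = 0.75 × (1 − e^(-0.853333)) = 0.75 × (1 − 0.425993) = 0.430505.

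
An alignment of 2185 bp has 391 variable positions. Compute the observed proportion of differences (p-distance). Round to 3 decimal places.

p = 391/2185 = 0.178947… ≈ 0.179 (to 3 d.p.).

0.179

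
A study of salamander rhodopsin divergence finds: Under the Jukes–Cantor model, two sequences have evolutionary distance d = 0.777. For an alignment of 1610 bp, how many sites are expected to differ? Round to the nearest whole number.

Invert JC69: p = (3/4)(1 − e^(−4d/3)) = 0.75 × (1 − e^(-1.036)) = 0.75 × (1 − 0.354871) = 0.483847.
Expected differing sites = pL ≈ 0.483847 × 1610 = 778.99367 ≈ 779.

779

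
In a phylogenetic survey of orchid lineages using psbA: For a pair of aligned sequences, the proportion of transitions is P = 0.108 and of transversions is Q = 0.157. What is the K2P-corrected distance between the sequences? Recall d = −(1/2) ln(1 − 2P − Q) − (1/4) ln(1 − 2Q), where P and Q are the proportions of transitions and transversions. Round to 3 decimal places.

0.328

Under the Kimura two-parameter model, d = −½ ln(1 − 2P − Q) − ¼ ln(1 − 2Q).
1 − 2P − Q = 0.627, giving −½ ln(0.627) = 0.233404.
1 − 2Q = 0.686, giving −¼ ln(0.686) = 0.094219.
d = 0.233404 + 0.094219 = 0.327623.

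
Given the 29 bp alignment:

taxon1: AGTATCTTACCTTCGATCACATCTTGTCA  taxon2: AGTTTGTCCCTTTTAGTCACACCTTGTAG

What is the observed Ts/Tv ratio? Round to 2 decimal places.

Transitions are A↔G and C↔T; transversions are all other mismatches.
Transitions: 7. Transversions: 4.
R = 7/4 = 1.75.

1.75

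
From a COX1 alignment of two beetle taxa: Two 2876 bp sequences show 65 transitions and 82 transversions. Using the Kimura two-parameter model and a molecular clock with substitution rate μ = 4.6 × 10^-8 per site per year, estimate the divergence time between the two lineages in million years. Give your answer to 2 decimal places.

P = 65/2876 ≈ 0.022601 and Q = 82/2876 ≈ 0.028512.
Under the Kimura two-parameter model, d = −½ ln(1 − 2P − Q) − ¼ ln(1 − 2Q).
1 − 2P − Q = 0.926286, giving −½ ln(0.926286) = 0.038286.
1 − 2Q = 0.942976, giving −¼ ln(0.942976) = 0.014679.
d = 0.038286 + 0.014679 = 0.052965.
Under a molecular clock d = 2μt, so t = d/(2μ) = 0.052965 / (2 × 4.6 × 10^-8) = 0.58 million years.

0.58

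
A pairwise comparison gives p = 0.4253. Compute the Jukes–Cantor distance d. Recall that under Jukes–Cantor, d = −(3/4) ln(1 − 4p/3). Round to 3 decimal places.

0.628

d = −(3/4) ln(1 − 4p/3) = −0.75 ln(1 − 0.567067) = −0.75 ln(0.432933)
  = −0.75 × (-0.837172) = 0.627879 substitutions/site.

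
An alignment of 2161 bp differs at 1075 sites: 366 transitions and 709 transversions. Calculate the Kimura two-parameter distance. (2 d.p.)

0.82

P = 366/2161 ≈ 0.169366 and Q = 709/2161 ≈ 0.328089.
Under the Kimura two-parameter model, d = −½ ln(1 − 2P − Q) − ¼ ln(1 − 2Q).
1 − 2P − Q = 0.333179, giving −½ ln(0.333179) = 0.549538.
1 − 2Q = 0.343822, giving −¼ ln(0.343822) = 0.266908.
d = 0.549538 + 0.266908 = 0.816446.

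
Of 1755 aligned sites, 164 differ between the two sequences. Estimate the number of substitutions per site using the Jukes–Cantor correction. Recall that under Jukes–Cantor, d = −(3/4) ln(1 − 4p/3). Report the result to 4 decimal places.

p = 164/1755 ≈ 0.093447.
d = −(3/4) ln(1 − 4p/3) = −0.75 ln(1 − 0.124596) = −0.75 ln(0.875404)
  = −0.75 × (-0.133070) = 0.099803 substitutions/site.

0.0998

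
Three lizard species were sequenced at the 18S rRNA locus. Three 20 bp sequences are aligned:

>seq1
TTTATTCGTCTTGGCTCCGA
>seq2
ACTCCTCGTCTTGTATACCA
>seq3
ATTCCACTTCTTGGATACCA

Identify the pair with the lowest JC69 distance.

seq2 and seq3

seq1–seq2: 8/20 differ, p = 0.400, d = 0.572.
seq1–seq3: 8/20 differ, p = 0.400, d = 0.572.
seq2–seq3: 4/20 differ, p = 0.200, d = 0.233.
The smallest distance is between seq2 and seq3.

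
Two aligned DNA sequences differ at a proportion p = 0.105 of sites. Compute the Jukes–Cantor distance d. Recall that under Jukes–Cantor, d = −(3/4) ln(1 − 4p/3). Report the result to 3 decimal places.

d = −(3/4) ln(1 − 4p/3) = −0.75 ln(1 − 0.14) = −0.75 ln(0.86)
  = −0.75 × (-0.150823) = 0.113117 substitutions/site.

0.113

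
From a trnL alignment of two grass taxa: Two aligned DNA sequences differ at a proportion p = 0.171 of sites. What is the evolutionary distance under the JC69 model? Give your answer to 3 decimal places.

0.194

d = −(3/4) ln(1 − 4p/3) = −0.75 ln(1 − 0.228) = −0.75 ln(0.772)
  = −0.75 × (-0.258771) = 0.194078 substitutions/site.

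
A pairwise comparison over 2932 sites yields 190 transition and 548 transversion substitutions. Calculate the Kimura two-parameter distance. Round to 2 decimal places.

P = 190/2932 ≈ 0.064802 and Q = 548/2932 ≈ 0.186903.
Under the Kimura two-parameter model, d = −½ ln(1 − 2P − Q) − ¼ ln(1 − 2Q).
1 − 2P − Q = 0.683493, giving −½ ln(0.683493) = 0.190269.
1 − 2Q = 0.626194, giving −¼ ln(0.626194) = 0.117024.
d = 0.190269 + 0.117024 = 0.307293.

0.31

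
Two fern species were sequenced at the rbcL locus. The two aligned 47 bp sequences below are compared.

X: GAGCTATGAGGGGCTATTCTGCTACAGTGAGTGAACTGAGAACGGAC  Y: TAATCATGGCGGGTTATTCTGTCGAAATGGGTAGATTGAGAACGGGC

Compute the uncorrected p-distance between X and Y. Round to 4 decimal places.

The sequences differ at 17 of 47 positions.
p = 17/47 = 0.361702… ≈ 0.3617 (to 4 d.p.).

0.3617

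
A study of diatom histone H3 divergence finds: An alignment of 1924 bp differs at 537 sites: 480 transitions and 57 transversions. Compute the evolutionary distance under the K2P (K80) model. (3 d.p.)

P = 480/1924 ≈ 0.24948 and Q = 57/1924 ≈ 0.029626.
Under the Kimura two-parameter model, d = −½ ln(1 − 2P − Q) − ¼ ln(1 − 2Q).
1 − 2P − Q = 0.471414, giving −½ ln(0.471414) = 0.376009.
1 − 2Q = 0.940748, giving −¼ ln(0.940748) = 0.015270.
d = 0.376009 + 0.015270 = 0.391279.

0.391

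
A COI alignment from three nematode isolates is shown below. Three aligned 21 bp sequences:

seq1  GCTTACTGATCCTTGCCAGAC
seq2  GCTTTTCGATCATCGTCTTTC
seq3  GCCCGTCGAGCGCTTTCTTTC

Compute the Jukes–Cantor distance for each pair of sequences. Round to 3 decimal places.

d(seq1,seq2) = 0.635, d(seq1,seq3) = 1.309, d(seq2,seq3) = 0.532

seq1–seq2: 9/21 sites differ → p ≈ 0.428571, d = −0.75 ln(1 − 0.571428) = 0.635472 ≈ 0.635.
seq1–seq3: 13/21 sites differ → p ≈ 0.619048, d = −0.75 ln(1 − 0.825397) = 1.308930 ≈ 1.309.
seq2–seq3: 8/21 sites differ → p ≈ 0.380952, d = −0.75 ln(1 − 0.507936) = 0.531860 ≈ 0.532.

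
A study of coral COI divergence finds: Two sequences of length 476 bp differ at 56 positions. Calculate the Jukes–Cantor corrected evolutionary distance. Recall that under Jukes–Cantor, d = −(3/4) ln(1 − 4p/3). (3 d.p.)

0.128

p = 56/476 ≈ 0.117647.
d = −(3/4) ln(1 − 4p/3) = −0.75 ln(1 − 0.156863) = −0.75 ln(0.843137)
  = −0.75 × (-0.170626) = 0.127970 substitutions/site.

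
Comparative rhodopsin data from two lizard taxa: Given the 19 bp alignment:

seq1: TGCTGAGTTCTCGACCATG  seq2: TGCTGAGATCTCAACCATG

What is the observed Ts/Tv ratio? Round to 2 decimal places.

1.00

Transitions are A↔G and C↔T; transversions are all other mismatches.
Transitions: 1. Transversions: 1.
R = 1/1 = 1.00.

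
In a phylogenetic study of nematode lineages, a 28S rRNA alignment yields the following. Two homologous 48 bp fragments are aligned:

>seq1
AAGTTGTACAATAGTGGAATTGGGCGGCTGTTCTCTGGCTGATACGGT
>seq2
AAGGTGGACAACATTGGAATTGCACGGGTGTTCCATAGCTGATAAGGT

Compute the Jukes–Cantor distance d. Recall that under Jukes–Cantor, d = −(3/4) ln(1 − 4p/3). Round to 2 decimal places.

0.27

The sequences differ at 11 of 48 sites, so p = 11/48 ≈ 0.229167.
d = −(3/4) ln(1 − 4p/3) = −0.75 ln(1 − 0.305556) = −0.75 ln(0.694444)
  = −0.75 × (-0.364644) = 0.273483 substitutions/site.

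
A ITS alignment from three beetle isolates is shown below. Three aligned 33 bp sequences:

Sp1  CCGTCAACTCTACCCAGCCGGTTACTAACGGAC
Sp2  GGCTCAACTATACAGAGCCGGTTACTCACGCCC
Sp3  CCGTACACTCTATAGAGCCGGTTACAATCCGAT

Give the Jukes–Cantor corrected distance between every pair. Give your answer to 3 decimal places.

Sp1–Sp2: 9/33 sites differ → p ≈ 0.272727, d = −0.75 ln(1 − 0.363636) = 0.338988 ≈ 0.339.
Sp1–Sp3: 9/33 sites differ → p ≈ 0.272727, d = −0.75 ln(1 − 0.363636) = 0.338988 ≈ 0.339.
Sp2–Sp3: 14/33 sites differ → p ≈ 0.424242, d = −0.75 ln(1 − 0.565656) = 0.625439 ≈ 0.625.

d(Sp1,Sp2) = 0.339, d(Sp1,Sp3) = 0.339, d(Sp2,Sp3) = 0.625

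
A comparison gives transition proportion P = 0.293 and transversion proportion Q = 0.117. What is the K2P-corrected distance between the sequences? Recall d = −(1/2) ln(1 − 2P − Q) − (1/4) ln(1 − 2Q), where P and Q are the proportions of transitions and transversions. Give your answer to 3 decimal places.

Under the Kimura two-parameter model, d = −½ ln(1 − 2P − Q) − ¼ ln(1 − 2Q).
1 − 2P − Q = 0.297, giving −½ ln(0.297) = 0.607012.
1 − 2Q = 0.766, giving −¼ ln(0.766) = 0.066643.
d = 0.607012 + 0.066643 = 0.673655.

0.674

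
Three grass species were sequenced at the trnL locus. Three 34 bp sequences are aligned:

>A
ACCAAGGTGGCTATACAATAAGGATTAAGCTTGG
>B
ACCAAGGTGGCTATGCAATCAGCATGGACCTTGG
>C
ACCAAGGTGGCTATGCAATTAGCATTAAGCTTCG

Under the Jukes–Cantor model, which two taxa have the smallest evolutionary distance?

A and C

A–B: 6/34 differ, p = 0.176, d = 0.201.
A–C: 4/34 differ, p = 0.118, d = 0.128.
B–C: 5/34 differ, p = 0.147, d = 0.164.
The smallest distance is between A and C.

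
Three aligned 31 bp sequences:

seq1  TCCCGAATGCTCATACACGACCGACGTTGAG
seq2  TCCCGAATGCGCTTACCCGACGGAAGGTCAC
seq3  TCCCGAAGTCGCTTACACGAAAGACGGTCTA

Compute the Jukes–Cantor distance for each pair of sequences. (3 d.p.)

seq1–seq2: 8/31 sites differ → p ≈ 0.258065, d = −0.75 ln(1 − 0.344087) = 0.316295 ≈ 0.316.
seq1–seq3: 10/31 sites differ → p ≈ 0.322581, d = −0.75 ln(1 − 0.430108) = 0.421731 ≈ 0.422.
seq2–seq3: 8/31 sites differ → p ≈ 0.258065, d = −0.75 ln(1 − 0.344087) = 0.316295 ≈ 0.316.

d(seq1,seq2) = 0.316, d(seq1,seq3) = 0.422, d(seq2,seq3) = 0.316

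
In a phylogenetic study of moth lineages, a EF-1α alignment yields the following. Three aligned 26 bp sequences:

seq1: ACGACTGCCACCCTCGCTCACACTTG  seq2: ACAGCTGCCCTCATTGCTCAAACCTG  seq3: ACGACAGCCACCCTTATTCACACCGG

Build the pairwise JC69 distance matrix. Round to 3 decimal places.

seq1–seq2: 8/26 sites differ → p ≈ 0.307692, d = −0.75 ln(1 − 0.410256) = 0.396050 ≈ 0.396.
seq1–seq3: 6/26 sites differ → p ≈ 0.230769, d = −0.75 ln(1 − 0.307692) = 0.275793 ≈ 0.276.
seq2–seq3: 10/26 sites differ → p ≈ 0.384615, d = −0.75 ln(1 − 0.51282) = 0.539341 ≈ 0.539.

d(seq1,seq2) = 0.396, d(seq1,seq3) = 0.276, d(seq2,seq3) = 0.539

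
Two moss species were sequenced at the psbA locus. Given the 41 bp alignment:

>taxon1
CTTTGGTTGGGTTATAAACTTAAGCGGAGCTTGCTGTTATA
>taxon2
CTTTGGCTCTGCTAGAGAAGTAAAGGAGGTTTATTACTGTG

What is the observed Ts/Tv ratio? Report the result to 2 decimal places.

2.17

Transitions are A↔G and C↔T; transversions are all other mismatches.
Transitions: 13. Transversions: 6.
R = 13/6 = 2.166666… ≈ 2.17 (to 2 d.p.).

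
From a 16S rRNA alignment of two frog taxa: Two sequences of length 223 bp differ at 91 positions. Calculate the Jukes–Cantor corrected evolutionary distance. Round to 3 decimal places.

0.589

p = 91/223 ≈ 0.408072.
d = −(3/4) ln(1 − 4p/3) = −0.75 ln(1 − 0.544096) = −0.75 ln(0.455904)
  = −0.75 × (-0.785473) = 0.589105 substitutions/site.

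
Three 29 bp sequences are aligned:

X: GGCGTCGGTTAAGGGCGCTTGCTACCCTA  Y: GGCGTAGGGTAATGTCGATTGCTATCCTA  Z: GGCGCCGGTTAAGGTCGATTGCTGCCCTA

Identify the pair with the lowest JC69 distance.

X and Z

X–Y: 6/29 differ, p = 0.207, d = 0.242.
X–Z: 4/29 differ, p = 0.138, d = 0.152.
Y–Z: 6/29 differ, p = 0.207, d = 0.242.
The smallest distance is between X and Z.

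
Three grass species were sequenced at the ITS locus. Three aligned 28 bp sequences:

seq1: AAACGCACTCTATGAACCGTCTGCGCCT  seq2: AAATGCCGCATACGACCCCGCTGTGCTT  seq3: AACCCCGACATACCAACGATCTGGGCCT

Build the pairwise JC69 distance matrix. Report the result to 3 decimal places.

seq1–seq2: 11/28 sites differ → p ≈ 0.392857, d = −0.75 ln(1 − 0.523809) = 0.556452 ≈ 0.556.
seq1–seq3: 11/28 sites differ → p ≈ 0.392857, d = −0.75 ln(1 − 0.523809) = 0.556452 ≈ 0.556.
seq2–seq3: 12/28 sites differ → p ≈ 0.428571, d = −0.75 ln(1 − 0.571428) = 0.635472 ≈ 0.635.

d(seq1,seq2) = 0.556, d(seq1,seq3) = 0.556, d(seq2,seq3) = 0.635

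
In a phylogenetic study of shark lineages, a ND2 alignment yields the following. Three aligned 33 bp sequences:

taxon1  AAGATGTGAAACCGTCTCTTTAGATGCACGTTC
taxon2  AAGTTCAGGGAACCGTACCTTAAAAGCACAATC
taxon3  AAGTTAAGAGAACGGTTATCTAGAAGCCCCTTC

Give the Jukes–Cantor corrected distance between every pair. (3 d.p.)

taxon1–taxon2: 15/33 sites differ → p ≈ 0.454545, d = −0.75 ln(1 − 0.60606) = 0.698667 ≈ 0.699.
taxon1–taxon3: 12/33 sites differ → p ≈ 0.363636, d = −0.75 ln(1 − 0.484848) = 0.497470 ≈ 0.497.
taxon2–taxon3: 11/33 sites differ → p ≈ 0.333333, d = −0.75 ln(1 − 0.444444) = 0.440839 ≈ 0.441.

d(taxon1,taxon2) = 0.699, d(taxon1,taxon3) = 0.497, d(taxon2,taxon3) = 0.441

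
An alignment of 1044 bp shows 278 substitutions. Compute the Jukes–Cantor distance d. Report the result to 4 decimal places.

0.3289

p = 278/1044 ≈ 0.266284.
d = −(3/4) ln(1 − 4p/3) = −0.75 ln(1 − 0.355045) = −0.75 ln(0.644955)
  = −0.75 × (-0.438575) = 0.328931 substitutions/site.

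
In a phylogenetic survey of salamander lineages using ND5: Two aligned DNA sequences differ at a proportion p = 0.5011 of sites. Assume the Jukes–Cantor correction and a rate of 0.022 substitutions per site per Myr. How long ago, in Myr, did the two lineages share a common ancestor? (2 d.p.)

18.80

d = −(3/4) ln(1 − 4p/3) = −0.75 ln(1 − 0.668133) = −0.75 ln(0.331867)
  = −0.75 × (-1.103021) = 0.827266 substitutions/site.
Under a molecular clock d = 2μt, so t = d/(2μ) = 0.827266 / (2 × 0.022) = 18.80 Myr.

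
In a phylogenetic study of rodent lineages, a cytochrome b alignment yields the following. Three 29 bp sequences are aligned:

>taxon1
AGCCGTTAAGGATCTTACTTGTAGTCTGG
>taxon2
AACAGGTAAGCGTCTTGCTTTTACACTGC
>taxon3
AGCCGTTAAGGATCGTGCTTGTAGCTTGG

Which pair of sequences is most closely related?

taxon1 and taxon3

taxon1–taxon2: 10/29 differ, p = 0.345, d = 0.462.
taxon1–taxon3: 4/29 differ, p = 0.138, d = 0.152.
taxon2–taxon3: 11/29 differ, p = 0.379, d = 0.529.
The smallest distance is between taxon1 and taxon3.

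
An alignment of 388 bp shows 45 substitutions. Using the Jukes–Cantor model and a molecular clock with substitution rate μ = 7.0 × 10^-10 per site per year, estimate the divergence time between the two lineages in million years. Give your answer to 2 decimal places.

90.00

p = 45/388 ≈ 0.115979.
d = −(3/4) ln(1 − 4p/3) = −0.75 ln(1 − 0.154639) = −0.75 ln(0.845361)
  = −0.75 × (-0.167992) = 0.125994 substitutions/site.
Under a molecular clock d = 2μt, so t = d/(2μ) = 0.125994 / (2 × 7.0 × 10^-10) = 90.00 million years.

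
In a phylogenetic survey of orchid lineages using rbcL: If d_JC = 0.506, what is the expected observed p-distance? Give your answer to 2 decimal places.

0.37

p = (3/4)(1 − e^(−4d/3)) = 0.75 × (1 − e^(-0.674667)) = 0.75 × (1 − 0.509326) = 0.368006.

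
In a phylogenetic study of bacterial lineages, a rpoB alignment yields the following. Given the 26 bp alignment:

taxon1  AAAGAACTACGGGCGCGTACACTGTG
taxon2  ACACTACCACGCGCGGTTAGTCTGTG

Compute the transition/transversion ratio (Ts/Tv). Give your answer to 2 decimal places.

Transitions are A↔G and C↔T; transversions are all other mismatches.
Transitions: 1. Transversions: 8.
R = 1/8 = 0.125 ≈ 0.13 (to 2 d.p.).

0.13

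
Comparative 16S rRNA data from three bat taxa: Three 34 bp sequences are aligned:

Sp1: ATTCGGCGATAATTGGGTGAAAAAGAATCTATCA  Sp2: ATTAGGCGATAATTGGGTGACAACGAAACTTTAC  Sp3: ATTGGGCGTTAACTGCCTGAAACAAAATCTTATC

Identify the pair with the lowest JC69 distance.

Sp1–Sp2: 7/34 differ, p = 0.206, d = 0.241.
Sp1–Sp3: 11/34 differ, p = 0.324, d = 0.423.
Sp2–Sp3: 12/34 differ, p = 0.353, d = 0.477.
The smallest distance is between Sp1 and Sp2.

Sp1 and Sp2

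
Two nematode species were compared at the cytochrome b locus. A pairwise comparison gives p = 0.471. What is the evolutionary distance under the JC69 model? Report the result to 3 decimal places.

d = −(3/4) ln(1 − 4p/3) = −0.75 ln(1 − 0.628) = −0.75 ln(0.372)
  = −0.75 × (-0.988861) = 0.741646 substitutions/site.

0.742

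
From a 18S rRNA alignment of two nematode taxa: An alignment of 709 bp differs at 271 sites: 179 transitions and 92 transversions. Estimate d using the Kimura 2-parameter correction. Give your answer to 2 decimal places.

P = 179/709 ≈ 0.252468 and Q = 92/709 ≈ 0.12976.
Under the Kimura two-parameter model, d = −½ ln(1 − 2P − Q) − ¼ ln(1 − 2Q).
1 − 2P − Q = 0.365304, giving −½ ln(0.365304) = 0.503513.
1 − 2Q = 0.74048, giving −¼ ln(0.74048) = 0.075114.
d = 0.503513 + 0.075114 = 0.578627.

0.58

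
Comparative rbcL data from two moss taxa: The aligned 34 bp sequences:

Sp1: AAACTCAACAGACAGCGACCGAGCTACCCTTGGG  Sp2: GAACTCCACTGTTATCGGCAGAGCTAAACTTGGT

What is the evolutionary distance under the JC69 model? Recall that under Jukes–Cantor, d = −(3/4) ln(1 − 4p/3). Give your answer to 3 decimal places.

The sequences differ at 11 of 34 sites, so p = 11/34 ≈ 0.323529.
d = −(3/4) ln(1 − 4p/3) = −0.75 ln(1 − 0.431372) = −0.75 ln(0.568628)
  = −0.75 × (-0.564529) = 0.423397 substitutions/site.

0.423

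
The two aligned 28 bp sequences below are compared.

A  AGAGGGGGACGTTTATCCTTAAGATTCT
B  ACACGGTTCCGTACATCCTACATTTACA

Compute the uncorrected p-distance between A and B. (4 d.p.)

0.4643

The sequences differ at 13 of 28 positions.
p = 13/28 = 0.464285… ≈ 0.4643 (to 4 d.p.).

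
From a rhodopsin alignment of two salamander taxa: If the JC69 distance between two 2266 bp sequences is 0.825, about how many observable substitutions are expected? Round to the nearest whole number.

1134

Invert JC69: p = (3/4)(1 − e^(−4d/3)) = 0.75 × (1 − e^(-1.1)) = 0.75 × (1 − 0.332871) = 0.500347.
Expected differing sites = pL ≈ 0.500347 × 2266 = 1133.786302 ≈ 1134.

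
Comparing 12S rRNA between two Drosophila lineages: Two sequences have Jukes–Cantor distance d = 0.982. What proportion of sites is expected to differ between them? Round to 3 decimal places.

p = (3/4)(1 − e^(−4d/3)) = 0.75 × (1 − e^(-1.309333)) = 0.75 × (1 − 0.270000) = 0.547500.

0.548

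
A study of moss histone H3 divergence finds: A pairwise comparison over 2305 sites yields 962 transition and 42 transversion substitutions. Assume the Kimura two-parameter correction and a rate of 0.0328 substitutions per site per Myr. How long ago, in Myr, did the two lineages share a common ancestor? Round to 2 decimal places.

14.75

P = 962/2305 ≈ 0.417354 and Q = 42/2305 ≈ 0.018221.
Under the Kimura two-parameter model, d = −½ ln(1 − 2P − Q) − ¼ ln(1 − 2Q).
1 − 2P − Q = 0.147071, giving −½ ln(0.147071) = 0.958420.
1 − 2Q = 0.963558, giving −¼ ln(0.963558) = 0.009281.
d = 0.958420 + 0.009281 = 0.967701.
Under a molecular clock d = 2μt, so t = d/(2μ) = 0.967701 / (2 × 0.0328) = 14.75 Myr.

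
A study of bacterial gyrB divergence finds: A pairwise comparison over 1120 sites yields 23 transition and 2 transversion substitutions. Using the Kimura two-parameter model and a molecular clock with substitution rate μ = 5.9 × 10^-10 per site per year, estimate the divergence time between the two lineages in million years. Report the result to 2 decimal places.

P = 23/1120 ≈ 0.020536 and Q = 2/1120 ≈ 0.001786.
Under the Kimura two-parameter model, d = −½ ln(1 − 2P − Q) − ¼ ln(1 − 2Q).
1 − 2P − Q = 0.957142, giving −½ ln(0.957142) = 0.021902.
1 − 2Q = 0.996428, giving −¼ ln(0.996428) = 0.000895.
d = 0.021902 + 0.000895 = 0.022797.
Under a molecular clock d = 2μt, so t = d/(2μ) = 0.022797 / (2 × 5.9 × 10^-10) = 19.32 million years.

19.32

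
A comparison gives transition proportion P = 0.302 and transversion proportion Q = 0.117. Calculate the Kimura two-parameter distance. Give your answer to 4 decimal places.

0.7049

Under the Kimura two-parameter model, d = −½ ln(1 − 2P − Q) − ¼ ln(1 − 2Q).
1 − 2P − Q = 0.279, giving −½ ln(0.279) = 0.638272.
1 − 2Q = 0.766, giving −¼ ln(0.766) = 0.066643.
d = 0.638272 + 0.066643 = 0.704915.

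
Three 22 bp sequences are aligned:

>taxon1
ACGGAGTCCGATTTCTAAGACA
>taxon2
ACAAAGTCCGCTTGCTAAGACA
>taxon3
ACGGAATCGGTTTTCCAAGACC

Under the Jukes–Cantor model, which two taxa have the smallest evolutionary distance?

taxon1–taxon2: 4/22 differ, p = 0.182, d = 0.208.
taxon1–taxon3: 5/22 differ, p = 0.227, d = 0.271.
taxon2–taxon3: 8/22 differ, p = 0.364, d = 0.497.
The smallest distance is between taxon1 and taxon2.

taxon1 and taxon2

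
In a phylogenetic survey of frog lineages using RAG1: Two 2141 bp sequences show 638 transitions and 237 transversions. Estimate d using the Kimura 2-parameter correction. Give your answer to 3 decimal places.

P = 638/2141 ≈ 0.297992 and Q = 237/2141 ≈ 0.110696.
Under the Kimura two-parameter model, d = −½ ln(1 − 2P − Q) − ¼ ln(1 − 2Q).
1 − 2P − Q = 0.29332, giving −½ ln(0.29332) = 0.613246.
1 − 2Q = 0.778608, giving −¼ ln(0.778608) = 0.062562.
d = 0.613246 + 0.062562 = 0.675808.

0.676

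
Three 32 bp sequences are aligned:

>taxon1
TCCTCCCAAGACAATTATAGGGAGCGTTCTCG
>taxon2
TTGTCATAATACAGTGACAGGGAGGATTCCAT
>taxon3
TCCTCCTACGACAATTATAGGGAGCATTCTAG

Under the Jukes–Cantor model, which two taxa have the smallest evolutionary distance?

taxon1–taxon2: 13/32 differ, p = 0.406, d = 0.585.
taxon1–taxon3: 4/32 differ, p = 0.125, d = 0.137.
taxon2–taxon3: 11/32 differ, p = 0.344, d = 0.460.
The smallest distance is between taxon1 and taxon3.

taxon1 and taxon3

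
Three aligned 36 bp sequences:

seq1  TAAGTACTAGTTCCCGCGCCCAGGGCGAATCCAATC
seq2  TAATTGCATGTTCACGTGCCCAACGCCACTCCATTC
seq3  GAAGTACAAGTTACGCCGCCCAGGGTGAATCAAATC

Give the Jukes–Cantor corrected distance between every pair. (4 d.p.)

d(seq1,seq2) = 0.3924, d(seq1,seq3) = 0.2251, d(seq2,seq3) = 0.6735

seq1–seq2: 11/36 sites differ → p ≈ 0.305556, d = −0.75 ln(1 − 0.407408) = 0.392437 ≈ 0.3924.
seq1–seq3: 7/36 sites differ → p ≈ 0.194444, d = −0.75 ln(1 − 0.259259) = 0.225078 ≈ 0.2251.
seq2–seq3: 16/36 sites differ → p ≈ 0.444444, d = −0.75 ln(1 − 0.592592) = 0.673455 ≈ 0.6735.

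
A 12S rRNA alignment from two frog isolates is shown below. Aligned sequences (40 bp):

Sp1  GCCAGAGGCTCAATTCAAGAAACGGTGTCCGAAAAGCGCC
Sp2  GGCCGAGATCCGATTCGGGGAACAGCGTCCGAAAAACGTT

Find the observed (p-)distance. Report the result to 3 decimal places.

0.350

The sequences differ at 14 of 40 positions.
p = 14/40 = 0.350.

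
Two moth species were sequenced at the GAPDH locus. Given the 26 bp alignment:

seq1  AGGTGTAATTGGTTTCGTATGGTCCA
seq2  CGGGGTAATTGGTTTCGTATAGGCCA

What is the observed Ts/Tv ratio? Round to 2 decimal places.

Transitions are A↔G and C↔T; transversions are all other mismatches.
Transitions: 1. Transversions: 3.
R = 1/3 = 0.333333… ≈ 0.33 (to 2 d.p.).

0.33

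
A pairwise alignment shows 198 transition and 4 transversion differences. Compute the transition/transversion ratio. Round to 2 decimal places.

R = 198/4 = 49.50.

49.50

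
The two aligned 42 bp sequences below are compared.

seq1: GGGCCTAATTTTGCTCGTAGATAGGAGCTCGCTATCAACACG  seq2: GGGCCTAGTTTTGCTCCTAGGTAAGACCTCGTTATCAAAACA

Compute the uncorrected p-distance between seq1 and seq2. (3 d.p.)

0.190

The sequences differ at 8 of 42 positions (sites 8, 17, 21, 24, 27, 32, 39, 42).
p = 8/42 = 0.190476… ≈ 0.190 (to 3 d.p.).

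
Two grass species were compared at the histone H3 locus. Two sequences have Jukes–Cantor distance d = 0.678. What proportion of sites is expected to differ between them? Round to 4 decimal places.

p = (3/4)(1 − e^(−4d/3)) = 0.75 × (1 − e^(-0.904)) = 0.75 × (1 − 0.404947) = 0.446290.

0.4463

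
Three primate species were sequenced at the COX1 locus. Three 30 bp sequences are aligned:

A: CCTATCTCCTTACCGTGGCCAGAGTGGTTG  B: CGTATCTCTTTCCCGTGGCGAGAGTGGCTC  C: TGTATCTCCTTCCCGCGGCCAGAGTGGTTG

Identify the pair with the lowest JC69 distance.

A–B: 6/30 differ, p = 0.200, d = 0.233.
A–C: 4/30 differ, p = 0.133, d = 0.147.
B–C: 6/30 differ, p = 0.200, d = 0.233.
The smallest distance is between A and C.

A and C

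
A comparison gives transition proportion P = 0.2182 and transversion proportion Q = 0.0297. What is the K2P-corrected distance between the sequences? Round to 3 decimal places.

Under the Kimura two-parameter model, d = −½ ln(1 − 2P − Q) − ¼ ln(1 − 2Q).
1 − 2P − Q = 0.5339, giving −½ ln(0.5339) = 0.313773.
1 − 2Q = 0.9406, giving −¼ ln(0.9406) = 0.015309.
d = 0.313773 + 0.015309 = 0.329082.

0.329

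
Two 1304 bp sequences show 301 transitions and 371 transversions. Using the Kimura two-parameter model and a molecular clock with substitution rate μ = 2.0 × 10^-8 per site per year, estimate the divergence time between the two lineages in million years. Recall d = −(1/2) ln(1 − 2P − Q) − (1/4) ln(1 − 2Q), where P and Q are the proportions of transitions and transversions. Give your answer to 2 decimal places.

22.40

P = 301/1304 ≈ 0.230828 and Q = 371/1304 ≈ 0.284509.
Under the Kimura two-parameter model, d = −½ ln(1 − 2P − Q) − ¼ ln(1 − 2Q).
1 − 2P − Q = 0.253835, giving −½ ln(0.253835) = 0.685535.
1 − 2Q = 0.430982, giving −¼ ln(0.430982) = 0.210422.
d = 0.685535 + 0.210422 = 0.895957.
Under a molecular clock d = 2μt, so t = d/(2μ) = 0.895957 / (2 × 2.0 × 10^-8) = 22.40 million years.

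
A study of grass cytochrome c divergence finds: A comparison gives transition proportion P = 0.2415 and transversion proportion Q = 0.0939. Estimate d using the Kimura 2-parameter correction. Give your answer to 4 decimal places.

Under the Kimura two-parameter model, d = −½ ln(1 − 2P − Q) − ¼ ln(1 − 2Q).
1 − 2P − Q = 0.4231, giving −½ ln(0.4231) = 0.430073.
1 − 2Q = 0.8122, giving −¼ ln(0.8122) = 0.052002.
d = 0.430073 + 0.052002 = 0.482075.

0.4821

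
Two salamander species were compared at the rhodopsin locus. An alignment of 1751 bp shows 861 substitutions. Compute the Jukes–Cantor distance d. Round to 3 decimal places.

0.800

p = 861/1751 ≈ 0.491719.
d = −(3/4) ln(1 − 4p/3) = −0.75 ln(1 − 0.655625) = −0.75 ln(0.344375)
  = −0.75 × (-1.066024) = 0.799518 substitutions/site.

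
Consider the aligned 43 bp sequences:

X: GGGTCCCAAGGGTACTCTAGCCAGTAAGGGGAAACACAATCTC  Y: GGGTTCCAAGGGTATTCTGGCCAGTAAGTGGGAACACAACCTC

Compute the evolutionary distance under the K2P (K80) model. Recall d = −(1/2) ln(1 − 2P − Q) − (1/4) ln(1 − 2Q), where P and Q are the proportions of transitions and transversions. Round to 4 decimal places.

0.1596

Of 43 sites, 5 differences are transitions and 1 are transversions, so P = 5/43 ≈ 0.116279 and Q = 1/43 ≈ 0.023256.
Under the Kimura two-parameter model, d = −½ ln(1 − 2P − Q) − ¼ ln(1 − 2Q).
1 − 2P − Q = 0.744186, giving −½ ln(0.744186) = 0.147732.
1 − 2Q = 0.953488, giving −¼ ln(0.953488) = 0.011907.
d = 0.147732 + 0.011907 = 0.159639.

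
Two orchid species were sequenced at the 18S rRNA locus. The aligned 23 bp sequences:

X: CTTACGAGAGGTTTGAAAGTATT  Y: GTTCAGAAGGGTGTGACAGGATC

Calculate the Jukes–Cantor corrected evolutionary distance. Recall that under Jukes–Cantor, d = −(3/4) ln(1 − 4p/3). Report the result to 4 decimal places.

0.5532

The sequences differ at 9 of 23 sites (1, 4, 5, 8, 9, 13, 17, 20, 23), so p = 9/23 ≈ 0.391304.
d = −(3/4) ln(1 − 4p/3) = −0.75 ln(1 − 0.521739) = −0.75 ln(0.478261)
  = −0.75 × (-0.737599) = 0.553199 substitutions/site.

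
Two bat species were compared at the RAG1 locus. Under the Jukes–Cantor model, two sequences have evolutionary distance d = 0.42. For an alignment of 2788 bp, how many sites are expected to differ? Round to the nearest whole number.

Invert JC69: p = (3/4)(1 − e^(−4d/3)) = 0.75 × (1 − e^(-0.56)) = 0.75 × (1 − 0.571209) = 0.321593.
Expected differing sites = pL ≈ 0.321593 × 2788 = 896.601284 ≈ 897.

897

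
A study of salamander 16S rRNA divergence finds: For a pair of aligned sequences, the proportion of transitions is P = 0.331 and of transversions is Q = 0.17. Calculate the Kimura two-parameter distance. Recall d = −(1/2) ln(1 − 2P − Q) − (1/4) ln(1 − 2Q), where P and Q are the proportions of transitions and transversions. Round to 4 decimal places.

0.9958

Under the Kimura two-parameter model, d = −½ ln(1 − 2P − Q) − ¼ ln(1 − 2Q).
1 − 2P − Q = 0.168, giving −½ ln(0.168) = 0.891896.
1 − 2Q = 0.66, giving −¼ ln(0.66) = 0.103879.
d = 0.891896 + 0.103879 = 0.995775.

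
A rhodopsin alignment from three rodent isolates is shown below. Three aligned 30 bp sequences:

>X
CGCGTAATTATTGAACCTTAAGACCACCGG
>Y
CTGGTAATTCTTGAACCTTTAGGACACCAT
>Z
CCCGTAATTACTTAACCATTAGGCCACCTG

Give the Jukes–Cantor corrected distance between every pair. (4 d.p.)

X–Y: 8/30 sites differ → p ≈ 0.266667, d = −0.75 ln(1 − 0.355556) = 0.329526 ≈ 0.3295.
X–Z: 7/30 sites differ → p ≈ 0.233333, d = −0.75 ln(1 − 0.311111) = 0.279506 ≈ 0.2795.
Y–Z: 9/30 sites differ → p = 0.3, d = −0.75 ln(1 − 0.4) = 0.383119 ≈ 0.3831.

d(X,Y) = 0.3295, d(X,Z) = 0.2795, d(Y,Z) = 0.3831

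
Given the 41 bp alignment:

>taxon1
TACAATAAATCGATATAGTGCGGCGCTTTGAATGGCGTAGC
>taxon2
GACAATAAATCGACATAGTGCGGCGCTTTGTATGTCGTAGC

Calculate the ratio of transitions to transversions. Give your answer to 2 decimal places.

0.33

Transitions are A↔G and C↔T; transversions are all other mismatches.
Transitions: 1. Transversions: 3.
R = 1/3 = 0.333333… ≈ 0.33 (to 2 d.p.).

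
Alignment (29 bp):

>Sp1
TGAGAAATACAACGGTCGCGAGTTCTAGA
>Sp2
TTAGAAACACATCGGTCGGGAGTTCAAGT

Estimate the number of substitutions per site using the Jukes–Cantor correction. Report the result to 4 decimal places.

0.2421

The sequences differ at 6 of 29 sites (2, 8, 12, 19, 26, 29), so p = 6/29 ≈ 0.206897.
d = −(3/4) ln(1 − 4p/3) = −0.75 ln(1 − 0.275863) = −0.75 ln(0.724137)
  = −0.75 × (-0.322775) = 0.242081 substitutions/site.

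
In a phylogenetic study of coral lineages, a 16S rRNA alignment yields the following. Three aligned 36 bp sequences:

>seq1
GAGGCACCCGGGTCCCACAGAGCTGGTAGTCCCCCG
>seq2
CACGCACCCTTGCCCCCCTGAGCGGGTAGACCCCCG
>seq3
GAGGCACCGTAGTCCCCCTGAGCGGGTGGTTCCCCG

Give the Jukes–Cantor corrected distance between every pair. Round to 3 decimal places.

d(seq1,seq2) = 0.304, d(seq1,seq3) = 0.264, d(seq2,seq3) = 0.264

seq1–seq2: 9/36 sites differ → p = 0.25, d = −0.75 ln(1 − 0.333333) = 0.304098 ≈ 0.304.
seq1–seq3: 8/36 sites differ → p ≈ 0.222222, d = −0.75 ln(1 − 0.296296) = 0.263548 ≈ 0.264.
seq2–seq3: 8/36 sites differ → p ≈ 0.222222, d = −0.75 ln(1 − 0.296296) = 0.263548 ≈ 0.264.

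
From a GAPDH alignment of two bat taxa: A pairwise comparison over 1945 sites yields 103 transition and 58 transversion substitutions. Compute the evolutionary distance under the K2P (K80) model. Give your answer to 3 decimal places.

0.088

P = 103/1945 ≈ 0.052956 and Q = 58/1945 ≈ 0.02982.
Under the Kimura two-parameter model, d = −½ ln(1 − 2P − Q) − ¼ ln(1 − 2Q).
1 − 2P − Q = 0.864268, giving −½ ln(0.864268) = 0.072936.
1 − 2Q = 0.94036, giving −¼ ln(0.94036) = 0.015373.
d = 0.072936 + 0.015373 = 0.088309.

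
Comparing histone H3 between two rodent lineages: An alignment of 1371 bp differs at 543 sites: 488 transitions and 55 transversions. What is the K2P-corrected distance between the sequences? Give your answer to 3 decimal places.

0.718

P = 488/1371 ≈ 0.355945 and Q = 55/1371 ≈ 0.040117.
Under the Kimura two-parameter model, d = −½ ln(1 − 2P − Q) − ¼ ln(1 − 2Q).
1 − 2P − Q = 0.247993, giving −½ ln(0.247993) = 0.697177.
1 − 2Q = 0.919766, giving −¼ ln(0.919766) = 0.020909.
d = 0.697177 + 0.020909 = 0.718086.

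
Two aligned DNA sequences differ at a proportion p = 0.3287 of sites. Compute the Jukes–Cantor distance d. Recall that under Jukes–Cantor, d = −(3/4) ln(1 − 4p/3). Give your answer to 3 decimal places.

d = −(3/4) ln(1 − 4p/3) = −0.75 ln(1 − 0.438267) = −0.75 ln(0.561733)
  = −0.75 × (-0.576729) = 0.432547 substitutions/site.

0.433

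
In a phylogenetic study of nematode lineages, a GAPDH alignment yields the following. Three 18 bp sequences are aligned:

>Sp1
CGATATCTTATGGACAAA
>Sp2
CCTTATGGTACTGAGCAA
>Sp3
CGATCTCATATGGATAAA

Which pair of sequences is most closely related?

Sp1–Sp2: 8/18 differ, p = 0.444, d = 0.673.
Sp1–Sp3: 3/18 differ, p = 0.167, d = 0.188.
Sp2–Sp3: 9/18 differ, p = 0.500, d = 0.824.
The smallest distance is between Sp1 and Sp3.

Sp1 and Sp3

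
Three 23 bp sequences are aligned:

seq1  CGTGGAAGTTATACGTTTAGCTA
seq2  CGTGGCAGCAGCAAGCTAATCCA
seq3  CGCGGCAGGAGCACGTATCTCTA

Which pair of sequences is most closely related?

seq2 and seq3

seq1–seq2: 10/23 differ, p = 0.435, d = 0.650.
seq1–seq3: 9/23 differ, p = 0.391, d = 0.553.
seq2–seq3: 8/23 differ, p = 0.348, d = 0.467.
The smallest distance is between seq2 and seq3.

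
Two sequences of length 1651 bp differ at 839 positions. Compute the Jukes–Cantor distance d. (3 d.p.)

p = 839/1651 ≈ 0.508177.
d = −(3/4) ln(1 − 4p/3) = −0.75 ln(1 − 0.677569) = −0.75 ln(0.322431)
  = −0.75 × (-1.131866) = 0.848900 substitutions/site.

0.849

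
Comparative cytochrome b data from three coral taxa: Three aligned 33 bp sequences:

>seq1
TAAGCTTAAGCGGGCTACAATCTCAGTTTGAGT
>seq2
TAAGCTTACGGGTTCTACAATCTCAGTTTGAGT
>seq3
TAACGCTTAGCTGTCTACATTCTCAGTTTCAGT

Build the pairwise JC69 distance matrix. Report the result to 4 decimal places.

seq1–seq2: 4/33 sites differ → p ≈ 0.121212, d = −0.75 ln(1 − 0.161616) = 0.132209 ≈ 0.1322.
seq1–seq3: 8/33 sites differ → p ≈ 0.242424, d = −0.75 ln(1 − 0.323232) = 0.292820 ≈ 0.2928.
seq2–seq3: 10/33 sites differ → p ≈ 0.30303, d = −0.75 ln(1 − 0.40404) = 0.388186 ≈ 0.3882.

d(seq1,seq2) = 0.1322, d(seq1,seq3) = 0.2928, d(seq2,seq3) = 0.3882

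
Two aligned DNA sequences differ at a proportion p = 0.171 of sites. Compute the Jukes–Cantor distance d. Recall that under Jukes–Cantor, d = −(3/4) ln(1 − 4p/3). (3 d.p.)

d = −(3/4) ln(1 − 4p/3) = −0.75 ln(1 − 0.228) = −0.75 ln(0.772)
  = −0.75 × (-0.258771) = 0.194078 substitutions/site.

0.194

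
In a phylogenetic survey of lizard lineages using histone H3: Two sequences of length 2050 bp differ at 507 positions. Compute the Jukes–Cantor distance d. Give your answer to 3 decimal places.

p = 507/2050 ≈ 0.247317.
d = −(3/4) ln(1 − 4p/3) = −0.75 ln(1 − 0.329756) = −0.75 ln(0.670244)
  = −0.75 × (-0.400113) = 0.300085 substitutions/site.

0.300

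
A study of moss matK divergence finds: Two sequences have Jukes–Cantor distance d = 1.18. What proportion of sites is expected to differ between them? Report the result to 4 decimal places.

p = (3/4)(1 − e^(−4d/3)) = 0.75 × (1 − e^(-1.573333)) = 0.75 × (1 − 0.207353) = 0.594485.

0.5945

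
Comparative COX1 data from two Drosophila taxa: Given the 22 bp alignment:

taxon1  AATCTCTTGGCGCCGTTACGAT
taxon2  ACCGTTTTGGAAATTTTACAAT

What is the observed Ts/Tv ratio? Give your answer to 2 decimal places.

1.00

Transitions are A↔G and C↔T; transversions are all other mismatches.
Transitions: 5. Transversions: 5.
R = 5/5 = 1.00.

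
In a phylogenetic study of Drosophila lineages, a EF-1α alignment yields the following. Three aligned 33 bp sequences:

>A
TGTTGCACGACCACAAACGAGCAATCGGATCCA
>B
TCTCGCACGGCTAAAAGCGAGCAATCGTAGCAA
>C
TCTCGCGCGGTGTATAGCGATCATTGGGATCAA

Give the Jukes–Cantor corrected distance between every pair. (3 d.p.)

A–B: 9/33 sites differ → p ≈ 0.272727, d = −0.75 ln(1 − 0.363636) = 0.338988 ≈ 0.339.
A–C: 14/33 sites differ → p ≈ 0.424242, d = −0.75 ln(1 − 0.565656) = 0.625439 ≈ 0.625.
B–C: 10/33 sites differ → p ≈ 0.30303, d = −0.75 ln(1 − 0.40404) = 0.388186 ≈ 0.388.

d(A,B) = 0.339, d(A,C) = 0.625, d(B,C) = 0.388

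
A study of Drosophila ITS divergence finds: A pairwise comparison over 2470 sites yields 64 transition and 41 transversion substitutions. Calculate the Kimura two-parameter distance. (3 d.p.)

0.044

P = 64/2470 ≈ 0.025911 and Q = 41/2470 ≈ 0.016599.
Under the Kimura two-parameter model, d = −½ ln(1 − 2P − Q) − ¼ ln(1 − 2Q).
1 − 2P − Q = 0.931579, giving −½ ln(0.931579) = 0.035437.
1 − 2Q = 0.966802, giving −¼ ln(0.966802) = 0.008440.
d = 0.035437 + 0.008440 = 0.043877.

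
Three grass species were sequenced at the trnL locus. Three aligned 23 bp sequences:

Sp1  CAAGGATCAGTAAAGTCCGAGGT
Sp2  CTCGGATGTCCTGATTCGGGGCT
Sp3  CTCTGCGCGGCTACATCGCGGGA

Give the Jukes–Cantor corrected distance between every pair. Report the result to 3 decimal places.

d(Sp1,Sp2) = 0.892, d(Sp1,Sp3) = 1.252, d(Sp2,Sp3) = 0.892

Sp1–Sp2: 12/23 sites differ → p ≈ 0.521739, d = −0.75 ln(1 − 0.695652) = 0.892188 ≈ 0.892.
Sp1–Sp3: 14/23 sites differ → p ≈ 0.608696, d = −0.75 ln(1 − 0.811595) = 1.251871 ≈ 1.252.
Sp2–Sp3: 12/23 sites differ → p ≈ 0.521739, d = −0.75 ln(1 − 0.695652) = 0.892188 ≈ 0.892.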